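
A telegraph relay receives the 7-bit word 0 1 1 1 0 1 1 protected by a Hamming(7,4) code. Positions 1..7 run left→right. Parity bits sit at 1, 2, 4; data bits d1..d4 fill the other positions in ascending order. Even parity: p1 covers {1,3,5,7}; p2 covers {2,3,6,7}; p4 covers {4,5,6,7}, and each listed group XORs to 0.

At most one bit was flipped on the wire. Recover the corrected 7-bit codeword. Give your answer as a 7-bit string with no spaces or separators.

0110011

s1 (pos 1,3,5,7): 0⊕1⊕0⊕1 = 0
s2 (pos 2,3,6,7): 1⊕1⊕1⊕1 = 0
s4 (pos 4,5,6,7): 1⊕0⊕1⊕1 = 1
Syndrome s4…s1 = 100 → error at position 4.
Flip position 4: 0111011 → 0110011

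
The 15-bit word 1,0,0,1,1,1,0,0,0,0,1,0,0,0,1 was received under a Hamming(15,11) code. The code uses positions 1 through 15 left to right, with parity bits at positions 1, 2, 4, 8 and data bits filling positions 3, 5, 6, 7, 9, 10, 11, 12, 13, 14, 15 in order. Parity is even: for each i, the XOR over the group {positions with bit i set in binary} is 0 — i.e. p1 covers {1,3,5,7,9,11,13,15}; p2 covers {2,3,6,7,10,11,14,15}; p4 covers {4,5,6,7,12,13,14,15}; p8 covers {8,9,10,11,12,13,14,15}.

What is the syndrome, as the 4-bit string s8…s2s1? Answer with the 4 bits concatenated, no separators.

s1 (pos 1,3,5,7,9,11,13,15): 1⊕0⊕1⊕0⊕0⊕1⊕0⊕1 = 0
s2 (pos 2,3,6,7,10,11,14,15): 0⊕0⊕1⊕0⊕0⊕1⊕0⊕1 = 1
s4 (pos 4,5,6,7,12,13,14,15): 1⊕1⊕1⊕0⊕0⊕0⊕0⊕1 = 0
s8 (pos 8,9,10,11,12,13,14,15): 0⊕0⊕0⊕1⊕0⊕0⊕0⊕1 = 0
Syndrome s8…s1 = 0010 → error at position 2.

0010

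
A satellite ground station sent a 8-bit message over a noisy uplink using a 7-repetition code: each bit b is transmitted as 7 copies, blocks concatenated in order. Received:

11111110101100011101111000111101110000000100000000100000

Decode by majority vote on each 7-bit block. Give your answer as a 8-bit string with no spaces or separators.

10111000

Block 1 (1111111): 7 ones → 1
Block 2 (0101100): 3 ones → 0
Block 3 (0111011): 5 ones → 1
Block 4 (1100011): 4 ones → 1
Block 5 (1101110): 5 ones → 1
Block 6 (0000001): 1 one → 0
Block 7 (0000000): 0 ones → 0
Block 8 (0100000): 1 one → 0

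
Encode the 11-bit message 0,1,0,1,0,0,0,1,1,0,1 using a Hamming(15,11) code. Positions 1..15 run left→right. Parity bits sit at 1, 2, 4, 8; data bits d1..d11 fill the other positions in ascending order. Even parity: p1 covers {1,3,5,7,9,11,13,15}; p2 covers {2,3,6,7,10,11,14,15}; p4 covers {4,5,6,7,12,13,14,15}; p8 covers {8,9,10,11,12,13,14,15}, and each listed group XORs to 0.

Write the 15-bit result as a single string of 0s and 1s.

Place data at non-parity positions: p1 p2 0 p4 1 0 1 p8 0 0 0 1 1 0 1
p1 (pos 1,3,5,7,9,11,13,15): XOR of data positions = 0⊕1⊕1⊕0⊕0⊕1⊕1 = 0
p2 (pos 2,3,6,7,10,11,14,15): XOR of data positions = 0⊕0⊕1⊕0⊕0⊕0⊕1 = 0
p4 (pos 4,5,6,7,12,13,14,15): XOR of data positions = 1⊕0⊕1⊕1⊕1⊕0⊕1 = 1
p8 (pos 8,9,10,11,12,13,14,15): XOR of data positions = 0⊕0⊕0⊕1⊕1⊕0⊕1 = 1
Codeword: 000110110001101

000110110001101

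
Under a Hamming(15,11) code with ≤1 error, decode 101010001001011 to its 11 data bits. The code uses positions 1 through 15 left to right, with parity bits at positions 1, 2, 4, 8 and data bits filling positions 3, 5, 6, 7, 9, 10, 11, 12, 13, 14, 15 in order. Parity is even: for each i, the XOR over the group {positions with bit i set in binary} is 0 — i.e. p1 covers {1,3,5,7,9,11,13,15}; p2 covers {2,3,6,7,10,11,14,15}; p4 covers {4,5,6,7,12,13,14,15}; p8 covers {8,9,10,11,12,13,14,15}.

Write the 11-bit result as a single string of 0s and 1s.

01001001011

s1 (pos 1,3,5,7,9,11,13,15): 1⊕1⊕1⊕0⊕1⊕0⊕0⊕1 = 1
s2 (pos 2,3,6,7,10,11,14,15): 0⊕1⊕0⊕0⊕0⊕0⊕1⊕1 = 1
s4 (pos 4,5,6,7,12,13,14,15): 0⊕1⊕0⊕0⊕1⊕0⊕1⊕1 = 0
s8 (pos 8,9,10,11,12,13,14,15): 0⊕1⊕0⊕0⊕1⊕0⊕1⊕1 = 0
Syndrome s8…s1 = 0011 → error at position 3.
Flip position 3: 101010001001011 → 100010001001011
Read data bits from positions 3,5,6,7,9,10,11,12,13,14,15: 01001001011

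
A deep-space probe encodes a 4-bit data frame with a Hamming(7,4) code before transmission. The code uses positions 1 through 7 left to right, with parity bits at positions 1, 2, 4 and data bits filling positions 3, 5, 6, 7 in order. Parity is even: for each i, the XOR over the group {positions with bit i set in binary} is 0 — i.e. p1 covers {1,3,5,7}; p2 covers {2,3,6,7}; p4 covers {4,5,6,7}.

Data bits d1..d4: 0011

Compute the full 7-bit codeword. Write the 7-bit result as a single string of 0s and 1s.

1000011

Place data at non-parity positions: p1 p2 0 p4 0 1 1
p1 (pos 1,3,5,7): XOR of data positions = 0⊕0⊕1 = 1
p2 (pos 2,3,6,7): XOR of data positions = 0⊕1⊕1 = 0
p4 (pos 4,5,6,7): XOR of data positions = 0⊕1⊕1 = 0
Codeword: 1000011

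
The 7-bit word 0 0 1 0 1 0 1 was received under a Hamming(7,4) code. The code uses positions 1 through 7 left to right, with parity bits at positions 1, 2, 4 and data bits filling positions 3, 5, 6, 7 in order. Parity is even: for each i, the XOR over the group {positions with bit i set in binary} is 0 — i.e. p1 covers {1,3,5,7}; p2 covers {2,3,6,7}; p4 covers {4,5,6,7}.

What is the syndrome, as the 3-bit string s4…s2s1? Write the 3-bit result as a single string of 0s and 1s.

001

s1 (pos 1,3,5,7): 0⊕1⊕1⊕1 = 1
s2 (pos 2,3,6,7): 0⊕1⊕0⊕1 = 0
s4 (pos 4,5,6,7): 0⊕1⊕0⊕1 = 0
Syndrome s4…s1 = 001 → error at position 1.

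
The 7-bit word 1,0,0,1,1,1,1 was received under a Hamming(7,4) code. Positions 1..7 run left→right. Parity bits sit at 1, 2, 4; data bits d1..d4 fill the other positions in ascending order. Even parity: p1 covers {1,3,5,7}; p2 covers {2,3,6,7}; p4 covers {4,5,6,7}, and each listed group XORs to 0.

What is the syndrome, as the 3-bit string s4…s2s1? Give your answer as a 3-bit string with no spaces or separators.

s1 (pos 1,3,5,7): 1⊕0⊕1⊕1 = 1
s2 (pos 2,3,6,7): 0⊕0⊕1⊕1 = 0
s4 (pos 4,5,6,7): 1⊕1⊕1⊕1 = 0
Syndrome s4…s1 = 001 → error at position 1.

001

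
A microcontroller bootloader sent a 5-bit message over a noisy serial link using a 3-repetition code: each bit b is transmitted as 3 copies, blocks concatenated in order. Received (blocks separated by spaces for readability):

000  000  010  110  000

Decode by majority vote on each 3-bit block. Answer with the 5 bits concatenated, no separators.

00010

Block 1 (000): 0 ones → 0
Block 2 (000): 0 ones → 0
Block 3 (010): 1 one → 0
Block 4 (110): 2 ones → 1
Block 5 (000): 0 ones → 0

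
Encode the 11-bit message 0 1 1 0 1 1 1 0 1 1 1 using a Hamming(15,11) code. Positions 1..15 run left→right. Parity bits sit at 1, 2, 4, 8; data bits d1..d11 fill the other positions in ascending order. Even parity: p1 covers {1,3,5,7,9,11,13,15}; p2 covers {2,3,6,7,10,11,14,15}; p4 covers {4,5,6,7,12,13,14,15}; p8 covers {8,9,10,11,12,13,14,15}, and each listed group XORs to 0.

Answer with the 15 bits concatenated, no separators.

110111001110111

Place data at non-parity positions: p1 p2 0 p4 1 1 0 p8 1 1 1 0 1 1 1
p1 (pos 1,3,5,7,9,11,13,15): XOR of data positions = 0⊕1⊕0⊕1⊕1⊕1⊕1 = 1
p2 (pos 2,3,6,7,10,11,14,15): XOR of data positions = 0⊕1⊕0⊕1⊕1⊕1⊕1 = 1
p4 (pos 4,5,6,7,12,13,14,15): XOR of data positions = 1⊕1⊕0⊕0⊕1⊕1⊕1 = 1
p8 (pos 8,9,10,11,12,13,14,15): XOR of data positions = 1⊕1⊕1⊕0⊕1⊕1⊕1 = 0
Codeword: 110111001110111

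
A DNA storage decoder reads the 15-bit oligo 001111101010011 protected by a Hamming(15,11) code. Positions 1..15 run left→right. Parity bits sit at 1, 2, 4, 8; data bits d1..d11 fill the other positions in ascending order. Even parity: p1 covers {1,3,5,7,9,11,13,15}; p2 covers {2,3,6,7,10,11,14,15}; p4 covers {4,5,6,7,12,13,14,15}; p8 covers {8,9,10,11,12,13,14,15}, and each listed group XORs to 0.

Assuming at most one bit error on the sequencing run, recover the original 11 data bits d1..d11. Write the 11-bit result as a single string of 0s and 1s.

s1 (pos 1,3,5,7,9,11,13,15): 0⊕1⊕1⊕1⊕1⊕1⊕0⊕1 = 0
s2 (pos 2,3,6,7,10,11,14,15): 0⊕1⊕1⊕1⊕0⊕1⊕1⊕1 = 0
s4 (pos 4,5,6,7,12,13,14,15): 1⊕1⊕1⊕1⊕0⊕0⊕1⊕1 = 0
s8 (pos 8,9,10,11,12,13,14,15): 0⊕1⊕0⊕1⊕0⊕0⊕1⊕1 = 0
Syndrome s8…s1 = 0000 → no error.
Read data bits from positions 3,5,6,7,9,10,11,12,13,14,15: 11111010011

11111010011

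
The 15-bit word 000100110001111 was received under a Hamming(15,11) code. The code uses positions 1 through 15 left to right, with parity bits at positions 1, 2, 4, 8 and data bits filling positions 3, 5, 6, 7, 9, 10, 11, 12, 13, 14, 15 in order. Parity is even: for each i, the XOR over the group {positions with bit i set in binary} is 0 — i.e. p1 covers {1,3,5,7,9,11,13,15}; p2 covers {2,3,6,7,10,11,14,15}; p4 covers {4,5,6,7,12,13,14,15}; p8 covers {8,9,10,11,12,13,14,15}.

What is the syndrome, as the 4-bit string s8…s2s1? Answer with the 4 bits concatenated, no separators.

1011

s1 (pos 1,3,5,7,9,11,13,15): 0⊕0⊕0⊕1⊕0⊕0⊕1⊕1 = 1
s2 (pos 2,3,6,7,10,11,14,15): 0⊕0⊕0⊕1⊕0⊕0⊕1⊕1 = 1
s4 (pos 4,5,6,7,12,13,14,15): 1⊕0⊕0⊕1⊕1⊕1⊕1⊕1 = 0
s8 (pos 8,9,10,11,12,13,14,15): 1⊕0⊕0⊕0⊕1⊕1⊕1⊕1 = 1
Syndrome s8…s1 = 1011 → error at position 11.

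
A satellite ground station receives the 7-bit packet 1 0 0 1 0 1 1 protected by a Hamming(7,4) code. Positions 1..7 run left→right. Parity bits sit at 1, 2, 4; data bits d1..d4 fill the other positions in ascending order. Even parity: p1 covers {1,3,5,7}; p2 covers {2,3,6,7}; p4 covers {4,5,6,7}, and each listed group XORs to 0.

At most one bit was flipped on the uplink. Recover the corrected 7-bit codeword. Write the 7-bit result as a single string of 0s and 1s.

1000011

s1 (pos 1,3,5,7): 1⊕0⊕0⊕1 = 0
s2 (pos 2,3,6,7): 0⊕0⊕1⊕1 = 0
s4 (pos 4,5,6,7): 1⊕0⊕1⊕1 = 1
Syndrome s4…s1 = 100 → error at position 4.
Flip position 4: 1001011 → 1000011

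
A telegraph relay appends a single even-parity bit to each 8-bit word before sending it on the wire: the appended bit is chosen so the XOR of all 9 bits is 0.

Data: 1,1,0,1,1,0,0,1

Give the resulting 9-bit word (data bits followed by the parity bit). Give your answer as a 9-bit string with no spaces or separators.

XOR of the 8 data bits: 1⊕1⊕0⊕1⊕1⊕0⊕0⊕1 = 1
Parity bit = 1 (so all 9 bits XOR to 0).

110110011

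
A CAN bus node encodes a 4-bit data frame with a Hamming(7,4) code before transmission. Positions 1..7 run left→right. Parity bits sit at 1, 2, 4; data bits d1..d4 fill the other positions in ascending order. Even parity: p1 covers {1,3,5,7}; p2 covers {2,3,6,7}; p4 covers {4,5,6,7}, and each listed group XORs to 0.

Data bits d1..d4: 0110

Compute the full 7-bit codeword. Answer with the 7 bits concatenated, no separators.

Place data at non-parity positions: p1 p2 0 p4 1 1 0
p1 (pos 1,3,5,7): XOR of data positions = 0⊕1⊕0 = 1
p2 (pos 2,3,6,7): XOR of data positions = 0⊕1⊕0 = 1
p4 (pos 4,5,6,7): XOR of data positions = 1⊕1⊕0 = 0
Codeword: 1100110

1100110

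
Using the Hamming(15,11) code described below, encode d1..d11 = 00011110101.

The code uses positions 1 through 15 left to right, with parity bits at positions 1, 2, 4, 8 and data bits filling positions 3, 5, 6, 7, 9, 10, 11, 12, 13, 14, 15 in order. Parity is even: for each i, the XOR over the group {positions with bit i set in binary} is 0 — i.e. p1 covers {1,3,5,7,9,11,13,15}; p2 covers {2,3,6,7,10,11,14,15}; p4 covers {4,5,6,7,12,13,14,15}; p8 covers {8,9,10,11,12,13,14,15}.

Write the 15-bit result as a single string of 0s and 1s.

100100111110101

Place data at non-parity positions: p1 p2 0 p4 0 0 1 p8 1 1 1 0 1 0 1
p1 (pos 1,3,5,7,9,11,13,15): XOR of data positions = 0⊕0⊕1⊕1⊕1⊕1⊕1 = 1
p2 (pos 2,3,6,7,10,11,14,15): XOR of data positions = 0⊕0⊕1⊕1⊕1⊕0⊕1 = 0
p4 (pos 4,5,6,7,12,13,14,15): XOR of data positions = 0⊕0⊕1⊕0⊕1⊕0⊕1 = 1
p8 (pos 8,9,10,11,12,13,14,15): XOR of data positions = 1⊕1⊕1⊕0⊕1⊕0⊕1 = 1
Codeword: 100100111110101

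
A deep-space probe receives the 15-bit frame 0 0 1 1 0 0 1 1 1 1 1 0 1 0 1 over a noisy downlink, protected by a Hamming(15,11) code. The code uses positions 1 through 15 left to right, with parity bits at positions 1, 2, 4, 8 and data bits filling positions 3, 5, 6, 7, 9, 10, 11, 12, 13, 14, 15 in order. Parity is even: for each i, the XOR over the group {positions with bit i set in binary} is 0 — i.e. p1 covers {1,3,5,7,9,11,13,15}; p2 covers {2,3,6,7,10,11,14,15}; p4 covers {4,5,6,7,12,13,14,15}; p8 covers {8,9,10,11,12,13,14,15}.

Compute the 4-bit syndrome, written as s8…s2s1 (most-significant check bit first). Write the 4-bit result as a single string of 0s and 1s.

s1 (pos 1,3,5,7,9,11,13,15): 0⊕1⊕0⊕1⊕1⊕1⊕1⊕1 = 0
s2 (pos 2,3,6,7,10,11,14,15): 0⊕1⊕0⊕1⊕1⊕1⊕0⊕1 = 1
s4 (pos 4,5,6,7,12,13,14,15): 1⊕0⊕0⊕1⊕0⊕1⊕0⊕1 = 0
s8 (pos 8,9,10,11,12,13,14,15): 1⊕1⊕1⊕1⊕0⊕1⊕0⊕1 = 0
Syndrome s8…s1 = 0010 → error at position 2.

0010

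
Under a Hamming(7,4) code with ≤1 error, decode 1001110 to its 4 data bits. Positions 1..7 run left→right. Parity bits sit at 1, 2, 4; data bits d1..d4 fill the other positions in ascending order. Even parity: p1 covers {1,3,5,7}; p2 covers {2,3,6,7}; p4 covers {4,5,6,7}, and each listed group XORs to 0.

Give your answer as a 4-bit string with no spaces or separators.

0100

s1 (pos 1,3,5,7): 1⊕0⊕1⊕0 = 0
s2 (pos 2,3,6,7): 0⊕0⊕1⊕0 = 1
s4 (pos 4,5,6,7): 1⊕1⊕1⊕0 = 1
Syndrome s4…s1 = 110 → error at position 6.
Flip position 6: 1001110 → 1001100
Read data bits from positions 3,5,6,7: 0100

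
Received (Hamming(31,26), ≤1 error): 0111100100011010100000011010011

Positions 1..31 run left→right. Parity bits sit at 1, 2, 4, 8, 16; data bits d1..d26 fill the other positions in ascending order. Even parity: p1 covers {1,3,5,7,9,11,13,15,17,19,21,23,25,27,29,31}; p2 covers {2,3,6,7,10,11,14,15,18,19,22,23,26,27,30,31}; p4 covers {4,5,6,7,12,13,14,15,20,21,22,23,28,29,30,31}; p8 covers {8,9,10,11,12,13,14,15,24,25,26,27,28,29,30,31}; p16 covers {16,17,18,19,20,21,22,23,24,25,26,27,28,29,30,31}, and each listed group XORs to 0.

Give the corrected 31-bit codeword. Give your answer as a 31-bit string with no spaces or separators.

s1 (pos 1,3,5,7,9,11,13,15,17,19,21,23,25,27,29,31): 0⊕1⊕1⊕0⊕0⊕0⊕1⊕1⊕1⊕0⊕0⊕0⊕1⊕1⊕0⊕1 = 0
s2 (pos 2,3,6,7,10,11,14,15,18,19,22,23,26,27,30,31): 1⊕1⊕0⊕0⊕0⊕0⊕0⊕1⊕0⊕0⊕0⊕0⊕0⊕1⊕1⊕1 = 0
s4 (pos 4,5,6,7,12,13,14,15,20,21,22,23,28,29,30,31): 1⊕1⊕0⊕0⊕1⊕1⊕0⊕1⊕0⊕0⊕0⊕0⊕0⊕0⊕1⊕1 = 1
s8 (pos 8,9,10,11,12,13,14,15,24,25,26,27,28,29,30,31): 1⊕0⊕0⊕0⊕1⊕1⊕0⊕1⊕1⊕1⊕0⊕1⊕0⊕0⊕1⊕1 = 1
s16 (pos 16,17,18,19,20,21,22,23,24,25,26,27,28,29,30,31): 0⊕1⊕0⊕0⊕0⊕0⊕0⊕0⊕1⊕1⊕0⊕1⊕0⊕0⊕1⊕1 = 0
Syndrome s16…s1 = 01100 → error at position 12.
Flip position 12: 0111100100011010100000011010011 → 0111100100001010100000011010011

0111100100001010100000011010011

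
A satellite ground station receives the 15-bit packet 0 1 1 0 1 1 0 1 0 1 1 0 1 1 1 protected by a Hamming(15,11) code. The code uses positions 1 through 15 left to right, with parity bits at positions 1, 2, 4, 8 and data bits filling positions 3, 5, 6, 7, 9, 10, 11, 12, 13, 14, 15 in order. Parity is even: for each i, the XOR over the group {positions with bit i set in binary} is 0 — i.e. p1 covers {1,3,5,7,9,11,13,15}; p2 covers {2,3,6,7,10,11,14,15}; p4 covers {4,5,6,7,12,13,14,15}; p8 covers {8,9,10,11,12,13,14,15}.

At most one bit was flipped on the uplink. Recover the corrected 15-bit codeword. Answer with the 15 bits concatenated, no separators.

011011110110111

s1 (pos 1,3,5,7,9,11,13,15): 0⊕1⊕1⊕0⊕0⊕1⊕1⊕1 = 1
s2 (pos 2,3,6,7,10,11,14,15): 1⊕1⊕1⊕0⊕1⊕1⊕1⊕1 = 1
s4 (pos 4,5,6,7,12,13,14,15): 0⊕1⊕1⊕0⊕0⊕1⊕1⊕1 = 1
s8 (pos 8,9,10,11,12,13,14,15): 1⊕0⊕1⊕1⊕0⊕1⊕1⊕1 = 0
Syndrome s8…s1 = 0111 → error at position 7.
Flip position 7: 011011010110111 → 011011110110111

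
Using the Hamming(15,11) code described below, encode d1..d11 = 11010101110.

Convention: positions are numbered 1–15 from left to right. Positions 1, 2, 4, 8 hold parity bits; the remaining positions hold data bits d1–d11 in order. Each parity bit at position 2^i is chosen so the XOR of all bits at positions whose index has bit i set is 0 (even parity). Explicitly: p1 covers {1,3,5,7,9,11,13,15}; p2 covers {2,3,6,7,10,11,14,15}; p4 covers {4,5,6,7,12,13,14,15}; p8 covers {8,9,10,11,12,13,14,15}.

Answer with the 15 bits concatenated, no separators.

001110100101110

Place data at non-parity positions: p1 p2 1 p4 1 0 1 p8 0 1 0 1 1 1 0
p1 (pos 1,3,5,7,9,11,13,15): XOR of data positions = 1⊕1⊕1⊕0⊕0⊕1⊕0 = 0
p2 (pos 2,3,6,7,10,11,14,15): XOR of data positions = 1⊕0⊕1⊕1⊕0⊕1⊕0 = 0
p4 (pos 4,5,6,7,12,13,14,15): XOR of data positions = 1⊕0⊕1⊕1⊕1⊕1⊕0 = 1
p8 (pos 8,9,10,11,12,13,14,15): XOR of data positions = 0⊕1⊕0⊕1⊕1⊕1⊕0 = 0
Codeword: 001110100101110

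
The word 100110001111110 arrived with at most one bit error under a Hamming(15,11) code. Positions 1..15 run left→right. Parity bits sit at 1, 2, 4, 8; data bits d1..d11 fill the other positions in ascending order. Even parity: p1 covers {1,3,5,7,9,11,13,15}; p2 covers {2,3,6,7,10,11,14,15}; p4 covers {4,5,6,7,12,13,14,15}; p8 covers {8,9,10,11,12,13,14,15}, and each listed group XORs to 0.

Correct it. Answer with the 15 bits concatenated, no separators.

100110101111110

s1 (pos 1,3,5,7,9,11,13,15): 1⊕0⊕1⊕0⊕1⊕1⊕1⊕0 = 1
s2 (pos 2,3,6,7,10,11,14,15): 0⊕0⊕0⊕0⊕1⊕1⊕1⊕0 = 1
s4 (pos 4,5,6,7,12,13,14,15): 1⊕1⊕0⊕0⊕1⊕1⊕1⊕0 = 1
s8 (pos 8,9,10,11,12,13,14,15): 0⊕1⊕1⊕1⊕1⊕1⊕1⊕0 = 0
Syndrome s8…s1 = 0111 → error at position 7.
Flip position 7: 100110001111110 → 100110101111110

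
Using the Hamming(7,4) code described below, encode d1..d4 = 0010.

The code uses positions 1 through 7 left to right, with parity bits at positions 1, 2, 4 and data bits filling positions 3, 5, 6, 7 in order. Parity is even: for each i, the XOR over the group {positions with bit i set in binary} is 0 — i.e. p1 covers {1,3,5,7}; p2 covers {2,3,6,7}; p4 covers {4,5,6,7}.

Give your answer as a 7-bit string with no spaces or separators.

Place data at non-parity positions: p1 p2 0 p4 0 1 0
p1 (pos 1,3,5,7): XOR of data positions = 0⊕0⊕0 = 0
p2 (pos 2,3,6,7): XOR of data positions = 0⊕1⊕0 = 1
p4 (pos 4,5,6,7): XOR of data positions = 0⊕1⊕0 = 1
Codeword: 0101010

0101010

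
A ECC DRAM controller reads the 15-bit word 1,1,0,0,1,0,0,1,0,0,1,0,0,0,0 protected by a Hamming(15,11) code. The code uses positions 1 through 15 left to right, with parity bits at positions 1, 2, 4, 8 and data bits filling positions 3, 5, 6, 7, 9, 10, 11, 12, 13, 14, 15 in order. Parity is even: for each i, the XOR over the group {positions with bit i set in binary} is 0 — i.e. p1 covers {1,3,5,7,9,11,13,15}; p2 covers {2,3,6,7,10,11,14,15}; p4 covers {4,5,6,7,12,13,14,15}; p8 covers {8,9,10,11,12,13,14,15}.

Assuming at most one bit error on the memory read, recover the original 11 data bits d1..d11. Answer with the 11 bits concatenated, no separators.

00000010000

s1 (pos 1,3,5,7,9,11,13,15): 1⊕0⊕1⊕0⊕0⊕1⊕0⊕0 = 1
s2 (pos 2,3,6,7,10,11,14,15): 1⊕0⊕0⊕0⊕0⊕1⊕0⊕0 = 0
s4 (pos 4,5,6,7,12,13,14,15): 0⊕1⊕0⊕0⊕0⊕0⊕0⊕0 = 1
s8 (pos 8,9,10,11,12,13,14,15): 1⊕0⊕0⊕1⊕0⊕0⊕0⊕0 = 0
Syndrome s8…s1 = 0101 → error at position 5.
Flip position 5: 110010010010000 → 110000010010000
Read data bits from positions 3,5,6,7,9,10,11,12,13,14,15: 00000010000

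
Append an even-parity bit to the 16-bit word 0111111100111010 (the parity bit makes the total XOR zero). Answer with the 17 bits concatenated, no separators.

01111111001110101

XOR of the 16 data bits: 0⊕1⊕1⊕1⊕1⊕1⊕1⊕1⊕0⊕0⊕1⊕1⊕1⊕0⊕1⊕0 = 1
Parity bit = 1 (so all 17 bits XOR to 0).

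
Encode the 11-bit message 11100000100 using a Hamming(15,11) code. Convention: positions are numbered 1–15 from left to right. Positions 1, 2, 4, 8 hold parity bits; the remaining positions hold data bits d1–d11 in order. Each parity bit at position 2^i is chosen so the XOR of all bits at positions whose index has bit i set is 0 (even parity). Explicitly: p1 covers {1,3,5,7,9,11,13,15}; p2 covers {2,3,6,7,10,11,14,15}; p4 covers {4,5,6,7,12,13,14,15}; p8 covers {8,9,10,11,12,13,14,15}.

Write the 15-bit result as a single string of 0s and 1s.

101111010000100

Place data at non-parity positions: p1 p2 1 p4 1 1 0 p8 0 0 0 0 1 0 0
p1 (pos 1,3,5,7,9,11,13,15): XOR of data positions = 1⊕1⊕0⊕0⊕0⊕1⊕0 = 1
p2 (pos 2,3,6,7,10,11,14,15): XOR of data positions = 1⊕1⊕0⊕0⊕0⊕0⊕0 = 0
p4 (pos 4,5,6,7,12,13,14,15): XOR of data positions = 1⊕1⊕0⊕0⊕1⊕0⊕0 = 1
p8 (pos 8,9,10,11,12,13,14,15): XOR of data positions = 0⊕0⊕0⊕0⊕1⊕0⊕0 = 1
Codeword: 101111010000100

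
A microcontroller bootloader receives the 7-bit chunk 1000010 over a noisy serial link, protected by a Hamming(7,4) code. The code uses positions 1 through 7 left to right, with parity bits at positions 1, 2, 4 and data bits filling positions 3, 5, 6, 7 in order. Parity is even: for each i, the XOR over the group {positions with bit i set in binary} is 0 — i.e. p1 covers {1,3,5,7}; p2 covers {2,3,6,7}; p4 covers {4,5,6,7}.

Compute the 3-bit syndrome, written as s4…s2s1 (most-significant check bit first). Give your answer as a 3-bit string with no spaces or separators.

s1 (pos 1,3,5,7): 1⊕0⊕0⊕0 = 1
s2 (pos 2,3,6,7): 0⊕0⊕1⊕0 = 1
s4 (pos 4,5,6,7): 0⊕0⊕1⊕0 = 1
Syndrome s4…s1 = 111 → error at position 7.

111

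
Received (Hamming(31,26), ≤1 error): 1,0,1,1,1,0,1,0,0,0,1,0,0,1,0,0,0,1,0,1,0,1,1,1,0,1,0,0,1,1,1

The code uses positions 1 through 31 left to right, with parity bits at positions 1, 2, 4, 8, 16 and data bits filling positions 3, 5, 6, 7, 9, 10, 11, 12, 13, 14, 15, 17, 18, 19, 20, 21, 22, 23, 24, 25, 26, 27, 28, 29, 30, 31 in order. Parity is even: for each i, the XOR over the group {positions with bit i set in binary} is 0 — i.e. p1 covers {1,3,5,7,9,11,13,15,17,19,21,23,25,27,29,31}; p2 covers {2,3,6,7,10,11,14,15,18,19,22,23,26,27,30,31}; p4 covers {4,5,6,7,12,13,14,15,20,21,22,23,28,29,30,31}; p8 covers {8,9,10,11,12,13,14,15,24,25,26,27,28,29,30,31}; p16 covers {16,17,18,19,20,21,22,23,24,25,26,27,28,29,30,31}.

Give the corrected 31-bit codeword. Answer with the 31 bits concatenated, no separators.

s1 (pos 1,3,5,7,9,11,13,15,17,19,21,23,25,27,29,31): 1⊕1⊕1⊕1⊕0⊕1⊕0⊕0⊕0⊕0⊕0⊕1⊕0⊕0⊕1⊕1 = 0
s2 (pos 2,3,6,7,10,11,14,15,18,19,22,23,26,27,30,31): 0⊕1⊕0⊕1⊕0⊕1⊕1⊕0⊕1⊕0⊕1⊕1⊕1⊕0⊕1⊕1 = 0
s4 (pos 4,5,6,7,12,13,14,15,20,21,22,23,28,29,30,31): 1⊕1⊕0⊕1⊕0⊕0⊕1⊕0⊕1⊕0⊕1⊕1⊕0⊕1⊕1⊕1 = 0
s8 (pos 8,9,10,11,12,13,14,15,24,25,26,27,28,29,30,31): 0⊕0⊕0⊕1⊕0⊕0⊕1⊕0⊕1⊕0⊕1⊕0⊕0⊕1⊕1⊕1 = 1
s16 (pos 16,17,18,19,20,21,22,23,24,25,26,27,28,29,30,31): 0⊕0⊕1⊕0⊕1⊕0⊕1⊕1⊕1⊕0⊕1⊕0⊕0⊕1⊕1⊕1 = 1
Syndrome s16…s1 = 11000 → error at position 24.
Flip position 24: 1011101000100100010101110100111 → 1011101000100100010101100100111

1011101000100100010101100100111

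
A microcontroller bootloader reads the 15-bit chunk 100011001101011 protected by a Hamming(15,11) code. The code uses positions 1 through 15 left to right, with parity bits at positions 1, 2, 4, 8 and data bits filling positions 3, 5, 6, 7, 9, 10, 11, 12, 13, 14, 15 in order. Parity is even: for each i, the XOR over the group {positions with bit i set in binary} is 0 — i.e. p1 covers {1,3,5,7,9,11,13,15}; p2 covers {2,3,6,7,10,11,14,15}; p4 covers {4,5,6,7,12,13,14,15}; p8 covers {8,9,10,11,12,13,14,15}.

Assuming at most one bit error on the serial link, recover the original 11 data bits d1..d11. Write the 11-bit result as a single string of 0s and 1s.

01101100011

s1 (pos 1,3,5,7,9,11,13,15): 1⊕0⊕1⊕0⊕1⊕0⊕0⊕1 = 0
s2 (pos 2,3,6,7,10,11,14,15): 0⊕0⊕1⊕0⊕1⊕0⊕1⊕1 = 0
s4 (pos 4,5,6,7,12,13,14,15): 0⊕1⊕1⊕0⊕1⊕0⊕1⊕1 = 1
s8 (pos 8,9,10,11,12,13,14,15): 0⊕1⊕1⊕0⊕1⊕0⊕1⊕1 = 1
Syndrome s8…s1 = 1100 → error at position 12.
Flip position 12: 100011001101011 → 100011001100011
Read data bits from positions 3,5,6,7,9,10,11,12,13,14,15: 01101100011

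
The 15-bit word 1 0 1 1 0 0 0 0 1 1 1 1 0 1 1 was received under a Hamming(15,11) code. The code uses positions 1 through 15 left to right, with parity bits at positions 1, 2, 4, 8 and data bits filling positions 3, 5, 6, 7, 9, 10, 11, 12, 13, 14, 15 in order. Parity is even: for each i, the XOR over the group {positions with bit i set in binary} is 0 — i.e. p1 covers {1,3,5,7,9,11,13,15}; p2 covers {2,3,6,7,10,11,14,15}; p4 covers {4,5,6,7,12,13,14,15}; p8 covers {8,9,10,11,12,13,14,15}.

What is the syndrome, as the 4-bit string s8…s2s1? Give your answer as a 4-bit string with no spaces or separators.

s1 (pos 1,3,5,7,9,11,13,15): 1⊕1⊕0⊕0⊕1⊕1⊕0⊕1 = 1
s2 (pos 2,3,6,7,10,11,14,15): 0⊕1⊕0⊕0⊕1⊕1⊕1⊕1 = 1
s4 (pos 4,5,6,7,12,13,14,15): 1⊕0⊕0⊕0⊕1⊕0⊕1⊕1 = 0
s8 (pos 8,9,10,11,12,13,14,15): 0⊕1⊕1⊕1⊕1⊕0⊕1⊕1 = 0
Syndrome s8…s1 = 0011 → error at position 3.

0011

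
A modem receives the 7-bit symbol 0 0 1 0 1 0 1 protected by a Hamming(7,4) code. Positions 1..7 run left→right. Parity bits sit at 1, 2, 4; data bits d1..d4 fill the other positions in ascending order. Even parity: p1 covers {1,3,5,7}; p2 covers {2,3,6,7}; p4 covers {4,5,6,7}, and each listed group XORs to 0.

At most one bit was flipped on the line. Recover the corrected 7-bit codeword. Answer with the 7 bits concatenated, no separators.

s1 (pos 1,3,5,7): 0⊕1⊕1⊕1 = 1
s2 (pos 2,3,6,7): 0⊕1⊕0⊕1 = 0
s4 (pos 4,5,6,7): 0⊕1⊕0⊕1 = 0
Syndrome s4…s1 = 001 → error at position 1.
Flip position 1: 0010101 → 1010101

1010101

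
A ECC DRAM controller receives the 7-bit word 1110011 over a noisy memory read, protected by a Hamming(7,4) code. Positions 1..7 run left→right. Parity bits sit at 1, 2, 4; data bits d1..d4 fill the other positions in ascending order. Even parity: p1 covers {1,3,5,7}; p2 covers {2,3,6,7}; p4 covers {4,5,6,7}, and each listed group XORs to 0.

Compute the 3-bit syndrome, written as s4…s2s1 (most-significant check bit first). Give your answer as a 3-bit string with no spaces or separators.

s1 (pos 1,3,5,7): 1⊕1⊕0⊕1 = 1
s2 (pos 2,3,6,7): 1⊕1⊕1⊕1 = 0
s4 (pos 4,5,6,7): 0⊕0⊕1⊕1 = 0
Syndrome s4…s1 = 001 → error at position 1.

001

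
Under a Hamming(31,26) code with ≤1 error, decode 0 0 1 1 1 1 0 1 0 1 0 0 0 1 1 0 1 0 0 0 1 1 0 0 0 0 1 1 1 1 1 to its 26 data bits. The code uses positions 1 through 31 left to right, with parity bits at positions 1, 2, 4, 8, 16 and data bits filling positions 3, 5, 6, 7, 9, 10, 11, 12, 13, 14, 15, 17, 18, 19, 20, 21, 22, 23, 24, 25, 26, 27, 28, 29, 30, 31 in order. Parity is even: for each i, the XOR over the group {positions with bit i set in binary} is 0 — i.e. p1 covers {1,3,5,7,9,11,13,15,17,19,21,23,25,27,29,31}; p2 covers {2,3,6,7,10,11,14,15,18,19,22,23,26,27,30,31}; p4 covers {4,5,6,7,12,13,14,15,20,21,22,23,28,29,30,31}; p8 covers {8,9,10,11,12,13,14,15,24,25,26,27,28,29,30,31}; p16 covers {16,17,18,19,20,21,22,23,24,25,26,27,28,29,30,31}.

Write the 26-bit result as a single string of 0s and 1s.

s1 (pos 1,3,5,7,9,11,13,15,17,19,21,23,25,27,29,31): 0⊕1⊕1⊕0⊕0⊕0⊕0⊕1⊕1⊕0⊕1⊕0⊕0⊕1⊕1⊕1 = 0
s2 (pos 2,3,6,7,10,11,14,15,18,19,22,23,26,27,30,31): 0⊕1⊕1⊕0⊕1⊕0⊕1⊕1⊕0⊕0⊕1⊕0⊕0⊕1⊕1⊕1 = 1
s4 (pos 4,5,6,7,12,13,14,15,20,21,22,23,28,29,30,31): 1⊕1⊕1⊕0⊕0⊕0⊕1⊕1⊕0⊕1⊕1⊕0⊕1⊕1⊕1⊕1 = 1
s8 (pos 8,9,10,11,12,13,14,15,24,25,26,27,28,29,30,31): 1⊕0⊕1⊕0⊕0⊕0⊕1⊕1⊕0⊕0⊕0⊕1⊕1⊕1⊕1⊕1 = 1
s16 (pos 16,17,18,19,20,21,22,23,24,25,26,27,28,29,30,31): 0⊕1⊕0⊕0⊕0⊕1⊕1⊕0⊕0⊕0⊕0⊕1⊕1⊕1⊕1⊕1 = 0
Syndrome s16…s1 = 01110 → error at position 14.
Flip position 14: 0011110101000110100011000011111 → 0011110101000010100011000011111
Read data bits from positions 3,5,6,7,9,10,11,12,13,14,15,17,18,19,20,21,22,23,24,25,26,27,28,29,30,31: 11100100001100011000011111

11100100001100011000011111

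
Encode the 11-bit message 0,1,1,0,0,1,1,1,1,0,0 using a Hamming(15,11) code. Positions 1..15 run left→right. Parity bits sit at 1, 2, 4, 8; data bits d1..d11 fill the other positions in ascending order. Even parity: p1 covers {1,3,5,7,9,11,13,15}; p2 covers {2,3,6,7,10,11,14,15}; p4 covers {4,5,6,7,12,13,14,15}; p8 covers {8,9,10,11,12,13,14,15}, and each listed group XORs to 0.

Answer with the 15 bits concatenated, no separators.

110011000111100

Place data at non-parity positions: p1 p2 0 p4 1 1 0 p8 0 1 1 1 1 0 0
p1 (pos 1,3,5,7,9,11,13,15): XOR of data positions = 0⊕1⊕0⊕0⊕1⊕1⊕0 = 1
p2 (pos 2,3,6,7,10,11,14,15): XOR of data positions = 0⊕1⊕0⊕1⊕1⊕0⊕0 = 1
p4 (pos 4,5,6,7,12,13,14,15): XOR of data positions = 1⊕1⊕0⊕1⊕1⊕0⊕0 = 0
p8 (pos 8,9,10,11,12,13,14,15): XOR of data positions = 0⊕1⊕1⊕1⊕1⊕0⊕0 = 0
Codeword: 110011000111100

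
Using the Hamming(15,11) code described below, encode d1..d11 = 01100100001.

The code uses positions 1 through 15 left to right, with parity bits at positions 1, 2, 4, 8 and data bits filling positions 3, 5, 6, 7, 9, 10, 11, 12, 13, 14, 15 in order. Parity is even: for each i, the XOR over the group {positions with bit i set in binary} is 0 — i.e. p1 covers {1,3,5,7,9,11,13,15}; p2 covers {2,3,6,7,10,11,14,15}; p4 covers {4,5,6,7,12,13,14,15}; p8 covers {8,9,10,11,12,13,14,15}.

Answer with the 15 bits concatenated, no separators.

Place data at non-parity positions: p1 p2 0 p4 1 1 0 p8 0 1 0 0 0 0 1
p1 (pos 1,3,5,7,9,11,13,15): XOR of data positions = 0⊕1⊕0⊕0⊕0⊕0⊕1 = 0
p2 (pos 2,3,6,7,10,11,14,15): XOR of data positions = 0⊕1⊕0⊕1⊕0⊕0⊕1 = 1
p4 (pos 4,5,6,7,12,13,14,15): XOR of data positions = 1⊕1⊕0⊕0⊕0⊕0⊕1 = 1
p8 (pos 8,9,10,11,12,13,14,15): XOR of data positions = 0⊕1⊕0⊕0⊕0⊕0⊕1 = 0
Codeword: 010111000100001

010111000100001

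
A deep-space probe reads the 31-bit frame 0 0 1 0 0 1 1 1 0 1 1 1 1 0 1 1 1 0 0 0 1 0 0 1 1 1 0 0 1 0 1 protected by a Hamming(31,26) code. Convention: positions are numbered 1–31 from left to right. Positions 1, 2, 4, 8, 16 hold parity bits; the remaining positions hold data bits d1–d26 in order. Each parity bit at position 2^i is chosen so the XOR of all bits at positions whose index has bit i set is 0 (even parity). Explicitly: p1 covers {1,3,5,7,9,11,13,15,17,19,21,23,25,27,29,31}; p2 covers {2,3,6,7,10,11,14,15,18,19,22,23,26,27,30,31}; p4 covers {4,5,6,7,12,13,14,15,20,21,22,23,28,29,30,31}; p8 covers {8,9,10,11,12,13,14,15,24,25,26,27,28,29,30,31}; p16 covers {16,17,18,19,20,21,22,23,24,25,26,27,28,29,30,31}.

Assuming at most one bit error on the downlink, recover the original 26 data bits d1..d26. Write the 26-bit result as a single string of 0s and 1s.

10110111101100010011100101

s1 (pos 1,3,5,7,9,11,13,15,17,19,21,23,25,27,29,31): 0⊕1⊕0⊕1⊕0⊕1⊕1⊕1⊕1⊕0⊕1⊕0⊕1⊕0⊕1⊕1 = 0
s2 (pos 2,3,6,7,10,11,14,15,18,19,22,23,26,27,30,31): 0⊕1⊕1⊕1⊕1⊕1⊕0⊕1⊕0⊕0⊕0⊕0⊕1⊕0⊕0⊕1 = 0
s4 (pos 4,5,6,7,12,13,14,15,20,21,22,23,28,29,30,31): 0⊕0⊕1⊕1⊕1⊕1⊕0⊕1⊕0⊕1⊕0⊕0⊕0⊕1⊕0⊕1 = 0
s8 (pos 8,9,10,11,12,13,14,15,24,25,26,27,28,29,30,31): 1⊕0⊕1⊕1⊕1⊕1⊕0⊕1⊕1⊕1⊕1⊕0⊕0⊕1⊕0⊕1 = 1
s16 (pos 16,17,18,19,20,21,22,23,24,25,26,27,28,29,30,31): 1⊕1⊕0⊕0⊕0⊕1⊕0⊕0⊕1⊕1⊕1⊕0⊕0⊕1⊕0⊕1 = 0
Syndrome s16…s1 = 01000 → error at position 8.
Flip position 8: 0010011101111011100010011100101 → 0010011001111011100010011100101
Read data bits from positions 3,5,6,7,9,10,11,12,13,14,15,17,18,19,20,21,22,23,24,25,26,27,28,29,30,31: 10110111101100010011100101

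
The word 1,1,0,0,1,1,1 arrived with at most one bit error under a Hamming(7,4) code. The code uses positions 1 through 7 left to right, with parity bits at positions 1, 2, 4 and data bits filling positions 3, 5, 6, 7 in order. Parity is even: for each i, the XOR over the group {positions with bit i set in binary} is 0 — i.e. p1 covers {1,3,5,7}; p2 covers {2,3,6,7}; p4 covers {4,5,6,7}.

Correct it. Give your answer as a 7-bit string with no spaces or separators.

1100110

s1 (pos 1,3,5,7): 1⊕0⊕1⊕1 = 1
s2 (pos 2,3,6,7): 1⊕0⊕1⊕1 = 1
s4 (pos 4,5,6,7): 0⊕1⊕1⊕1 = 1
Syndrome s4…s1 = 111 → error at position 7.
Flip position 7: 1100111 → 1100110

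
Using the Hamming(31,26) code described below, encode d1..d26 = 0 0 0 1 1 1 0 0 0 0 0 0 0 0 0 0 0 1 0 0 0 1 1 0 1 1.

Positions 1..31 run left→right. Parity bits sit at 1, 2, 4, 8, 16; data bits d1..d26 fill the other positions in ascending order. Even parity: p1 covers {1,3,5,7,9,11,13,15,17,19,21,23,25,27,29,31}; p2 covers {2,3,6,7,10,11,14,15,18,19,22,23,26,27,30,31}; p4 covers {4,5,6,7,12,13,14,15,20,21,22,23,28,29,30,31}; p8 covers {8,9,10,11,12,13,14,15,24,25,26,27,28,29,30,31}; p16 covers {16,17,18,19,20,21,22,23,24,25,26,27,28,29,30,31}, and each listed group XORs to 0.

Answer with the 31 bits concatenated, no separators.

1001001011000001000000100011011

Place data at non-parity positions: p1 p2 0 p4 0 0 1 p8 1 1 0 0 0 0 0 p16 0 0 0 0 0 0 1 0 0 0 1 1 0 1 1
p1 (pos 1,3,5,7,9,11,13,15,17,19,21,23,25,27,29,31): XOR of data positions = 0⊕0⊕1⊕1⊕0⊕0⊕0⊕0⊕0⊕0⊕1⊕0⊕1⊕0⊕1 = 1
p2 (pos 2,3,6,7,10,11,14,15,18,19,22,23,26,27,30,31): XOR of data positions = 0⊕0⊕1⊕1⊕0⊕0⊕0⊕0⊕0⊕0⊕1⊕0⊕1⊕1⊕1 = 0
p4 (pos 4,5,6,7,12,13,14,15,20,21,22,23,28,29,30,31): XOR of data positions = 0⊕0⊕1⊕0⊕0⊕0⊕0⊕0⊕0⊕0⊕1⊕1⊕0⊕1⊕1 = 1
p8 (pos 8,9,10,11,12,13,14,15,24,25,26,27,28,29,30,31): XOR of data positions = 1⊕1⊕0⊕0⊕0⊕0⊕0⊕0⊕0⊕0⊕1⊕1⊕0⊕1⊕1 = 0
p16 (pos 16,17,18,19,20,21,22,23,24,25,26,27,28,29,30,31): XOR of data positions = 0⊕0⊕0⊕0⊕0⊕0⊕1⊕0⊕0⊕0⊕1⊕1⊕0⊕1⊕1 = 1
Codeword: 1001001011000001000000100011011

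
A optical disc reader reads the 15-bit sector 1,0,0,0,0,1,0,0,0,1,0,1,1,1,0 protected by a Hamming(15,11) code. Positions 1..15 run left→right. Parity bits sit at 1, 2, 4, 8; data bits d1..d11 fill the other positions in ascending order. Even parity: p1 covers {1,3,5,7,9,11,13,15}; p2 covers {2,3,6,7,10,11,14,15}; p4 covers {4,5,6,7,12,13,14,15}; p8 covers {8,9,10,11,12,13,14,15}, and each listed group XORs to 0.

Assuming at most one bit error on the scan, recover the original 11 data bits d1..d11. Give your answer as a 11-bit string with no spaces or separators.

s1 (pos 1,3,5,7,9,11,13,15): 1⊕0⊕0⊕0⊕0⊕0⊕1⊕0 = 0
s2 (pos 2,3,6,7,10,11,14,15): 0⊕0⊕1⊕0⊕1⊕0⊕1⊕0 = 1
s4 (pos 4,5,6,7,12,13,14,15): 0⊕0⊕1⊕0⊕1⊕1⊕1⊕0 = 0
s8 (pos 8,9,10,11,12,13,14,15): 0⊕0⊕1⊕0⊕1⊕1⊕1⊕0 = 0
Syndrome s8…s1 = 0010 → error at position 2.
Flip position 2: 100001000101110 → 110001000101110
Read data bits from positions 3,5,6,7,9,10,11,12,13,14,15: 00100101110

00100101110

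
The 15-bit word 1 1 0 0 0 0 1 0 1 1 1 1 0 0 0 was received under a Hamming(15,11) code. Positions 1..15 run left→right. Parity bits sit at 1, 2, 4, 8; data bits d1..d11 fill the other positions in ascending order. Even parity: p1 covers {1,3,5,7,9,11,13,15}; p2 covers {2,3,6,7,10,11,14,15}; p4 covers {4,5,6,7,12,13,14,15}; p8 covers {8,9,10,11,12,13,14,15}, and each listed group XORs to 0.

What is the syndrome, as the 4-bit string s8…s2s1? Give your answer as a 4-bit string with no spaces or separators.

0000

s1 (pos 1,3,5,7,9,11,13,15): 1⊕0⊕0⊕1⊕1⊕1⊕0⊕0 = 0
s2 (pos 2,3,6,7,10,11,14,15): 1⊕0⊕0⊕1⊕1⊕1⊕0⊕0 = 0
s4 (pos 4,5,6,7,12,13,14,15): 0⊕0⊕0⊕1⊕1⊕0⊕0⊕0 = 0
s8 (pos 8,9,10,11,12,13,14,15): 0⊕1⊕1⊕1⊕1⊕0⊕0⊕0 = 0
Syndrome s8…s1 = 0000 → no error.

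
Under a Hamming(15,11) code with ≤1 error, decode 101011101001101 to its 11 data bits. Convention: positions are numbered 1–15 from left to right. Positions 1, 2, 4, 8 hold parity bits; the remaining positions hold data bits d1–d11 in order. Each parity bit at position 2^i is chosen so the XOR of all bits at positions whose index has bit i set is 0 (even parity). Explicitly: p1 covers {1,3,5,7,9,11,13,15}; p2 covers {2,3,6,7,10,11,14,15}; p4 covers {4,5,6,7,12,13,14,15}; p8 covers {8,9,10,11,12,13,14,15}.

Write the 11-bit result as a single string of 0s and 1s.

s1 (pos 1,3,5,7,9,11,13,15): 1⊕1⊕1⊕1⊕1⊕0⊕1⊕1 = 1
s2 (pos 2,3,6,7,10,11,14,15): 0⊕1⊕1⊕1⊕0⊕0⊕0⊕1 = 0
s4 (pos 4,5,6,7,12,13,14,15): 0⊕1⊕1⊕1⊕1⊕1⊕0⊕1 = 0
s8 (pos 8,9,10,11,12,13,14,15): 0⊕1⊕0⊕0⊕1⊕1⊕0⊕1 = 0
Syndrome s8…s1 = 0001 → error at position 1.
Flip position 1: 101011101001101 → 001011101001101
Read data bits from positions 3,5,6,7,9,10,11,12,13,14,15: 11111001101

11111001101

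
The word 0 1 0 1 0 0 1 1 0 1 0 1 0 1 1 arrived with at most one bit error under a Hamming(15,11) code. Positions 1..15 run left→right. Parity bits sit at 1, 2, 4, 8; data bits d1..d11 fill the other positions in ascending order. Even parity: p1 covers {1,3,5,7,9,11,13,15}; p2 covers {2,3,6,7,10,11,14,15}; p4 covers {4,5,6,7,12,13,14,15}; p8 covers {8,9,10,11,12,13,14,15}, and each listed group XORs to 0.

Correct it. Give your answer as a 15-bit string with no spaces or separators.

010100110101001

s1 (pos 1,3,5,7,9,11,13,15): 0⊕0⊕0⊕1⊕0⊕0⊕0⊕1 = 0
s2 (pos 2,3,6,7,10,11,14,15): 1⊕0⊕0⊕1⊕1⊕0⊕1⊕1 = 1
s4 (pos 4,5,6,7,12,13,14,15): 1⊕0⊕0⊕1⊕1⊕0⊕1⊕1 = 1
s8 (pos 8,9,10,11,12,13,14,15): 1⊕0⊕1⊕0⊕1⊕0⊕1⊕1 = 1
Syndrome s8…s1 = 1110 → error at position 14.
Flip position 14: 010100110101011 → 010100110101001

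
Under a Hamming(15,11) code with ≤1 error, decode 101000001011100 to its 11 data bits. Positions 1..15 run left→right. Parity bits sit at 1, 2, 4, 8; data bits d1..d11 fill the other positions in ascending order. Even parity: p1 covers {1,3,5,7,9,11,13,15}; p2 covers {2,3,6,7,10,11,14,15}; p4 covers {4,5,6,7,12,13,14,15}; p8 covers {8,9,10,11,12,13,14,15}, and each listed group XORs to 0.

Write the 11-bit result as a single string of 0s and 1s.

10001011100

s1 (pos 1,3,5,7,9,11,13,15): 1⊕1⊕0⊕0⊕1⊕1⊕1⊕0 = 1
s2 (pos 2,3,6,7,10,11,14,15): 0⊕1⊕0⊕0⊕0⊕1⊕0⊕0 = 0
s4 (pos 4,5,6,7,12,13,14,15): 0⊕0⊕0⊕0⊕1⊕1⊕0⊕0 = 0
s8 (pos 8,9,10,11,12,13,14,15): 0⊕1⊕0⊕1⊕1⊕1⊕0⊕0 = 0
Syndrome s8…s1 = 0001 → error at position 1.
Flip position 1: 101000001011100 → 001000001011100
Read data bits from positions 3,5,6,7,9,10,11,12,13,14,15: 10001011100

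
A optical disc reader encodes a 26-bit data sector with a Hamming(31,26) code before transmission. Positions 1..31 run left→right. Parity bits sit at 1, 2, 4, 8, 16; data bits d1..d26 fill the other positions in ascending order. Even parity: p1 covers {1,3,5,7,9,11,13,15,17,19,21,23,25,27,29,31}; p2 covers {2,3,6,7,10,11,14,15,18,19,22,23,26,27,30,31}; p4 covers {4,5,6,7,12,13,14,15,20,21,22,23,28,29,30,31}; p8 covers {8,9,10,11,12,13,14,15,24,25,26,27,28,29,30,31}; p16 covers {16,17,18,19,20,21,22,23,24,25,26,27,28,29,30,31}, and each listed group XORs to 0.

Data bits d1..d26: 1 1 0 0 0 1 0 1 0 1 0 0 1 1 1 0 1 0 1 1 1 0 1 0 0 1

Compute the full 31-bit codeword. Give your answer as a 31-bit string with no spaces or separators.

Place data at non-parity positions: p1 p2 1 p4 1 0 0 p8 0 1 0 1 0 1 0 p16 0 1 1 1 0 1 0 1 1 1 0 1 0 0 1
p1 (pos 1,3,5,7,9,11,13,15,17,19,21,23,25,27,29,31): XOR of data positions = 1⊕1⊕0⊕0⊕0⊕0⊕0⊕0⊕1⊕0⊕0⊕1⊕0⊕0⊕1 = 1
p2 (pos 2,3,6,7,10,11,14,15,18,19,22,23,26,27,30,31): XOR of data positions = 1⊕0⊕0⊕1⊕0⊕1⊕0⊕1⊕1⊕1⊕0⊕1⊕0⊕0⊕1 = 0
p4 (pos 4,5,6,7,12,13,14,15,20,21,22,23,28,29,30,31): XOR of data positions = 1⊕0⊕0⊕1⊕0⊕1⊕0⊕1⊕0⊕1⊕0⊕1⊕0⊕0⊕1 = 1
p8 (pos 8,9,10,11,12,13,14,15,24,25,26,27,28,29,30,31): XOR of data positions = 0⊕1⊕0⊕1⊕0⊕1⊕0⊕1⊕1⊕1⊕0⊕1⊕0⊕0⊕1 = 0
p16 (pos 16,17,18,19,20,21,22,23,24,25,26,27,28,29,30,31): XOR of data positions = 0⊕1⊕1⊕1⊕0⊕1⊕0⊕1⊕1⊕1⊕0⊕1⊕0⊕0⊕1 = 1
Codeword: 1011100001010101011101011101001

1011100001010101011101011101001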